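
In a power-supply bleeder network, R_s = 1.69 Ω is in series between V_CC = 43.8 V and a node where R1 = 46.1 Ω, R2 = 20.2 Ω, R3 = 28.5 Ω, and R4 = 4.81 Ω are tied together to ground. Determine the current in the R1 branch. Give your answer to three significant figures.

Parallel bank: R_p = 1/(1/46.1 + 1/20.2 + 1/28.5 + 1/4.81) = 3.183 Ω.
Node voltage V_A = V_CC · R_p/(R_s + R_p) = 43.8 × 0.6532 = 28.61 V.
Branch current I = V_A/R1 = 28.61/46.1 = 0.6206 A.
(Check via current divider: I_total = 8.989 A; share G_k/ΣG = 0.06904 → same result.)

I ≈ 0.621 A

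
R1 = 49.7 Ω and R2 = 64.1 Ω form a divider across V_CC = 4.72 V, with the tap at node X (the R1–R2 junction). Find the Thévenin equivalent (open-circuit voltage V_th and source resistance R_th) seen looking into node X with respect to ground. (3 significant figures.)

V_th is the unloaded tap voltage: V_CC · R2/(R1+R2) = 4.72 × 0.5633 = 2.659 V.
With V_CC suppressed (replaced by a short), R_th = R1 ‖ R2 = (49.70 × 64.1)/(49.70 + 64.1) = 27.99 Ω.

V_th ≈ 2.66 V, R_th ≈ 28.0 Ω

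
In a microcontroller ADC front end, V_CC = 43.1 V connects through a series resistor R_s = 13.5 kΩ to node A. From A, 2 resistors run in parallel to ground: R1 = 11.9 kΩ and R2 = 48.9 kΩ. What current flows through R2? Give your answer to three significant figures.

Equivalent of the parallel group: R_p = 9.571 kΩ.
V_A by voltage divider: V_A = 43.1 × 9.571/(13.5 + 9.571) = 17.88 V.
Branch current I = V_A/R2 = 17.88/48.9 = 0.3656 mA.

I ≈ 0.366 mA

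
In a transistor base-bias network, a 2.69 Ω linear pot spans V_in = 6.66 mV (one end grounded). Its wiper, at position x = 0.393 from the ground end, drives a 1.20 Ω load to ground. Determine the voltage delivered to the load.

The pot divides into 1.633 Ω above the wiper and 1.057 Ω below.
Lower segment in parallel with the load: 1.057 ‖ 1.20 = 0.5620 Ω.
Loaded-divider output: V_out = 6.66 × 0.2561 = 1.705 mV.

V_out ≈ 1.71 mV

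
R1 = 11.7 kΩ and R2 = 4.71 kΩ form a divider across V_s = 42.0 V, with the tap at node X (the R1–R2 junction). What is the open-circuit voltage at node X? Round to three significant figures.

V_th ≈ 12.1 V

With X open, the divider is unloaded: V_th = 42.0 × 4.71/16.41 = 12.05 V.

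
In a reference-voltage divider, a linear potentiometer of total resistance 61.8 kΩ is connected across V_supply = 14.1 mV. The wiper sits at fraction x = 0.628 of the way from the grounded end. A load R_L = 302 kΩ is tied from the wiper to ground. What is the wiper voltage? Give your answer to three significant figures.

V_out ≈ 8.45 mV

The pot divides into 22.99 kΩ above the wiper and 38.81 kΩ below.
R_L loads the lower segment: effective lower R = 34.39 kΩ.
Loaded-divider output: V_out = 14.1 × 0.5993 = 8.451 mV.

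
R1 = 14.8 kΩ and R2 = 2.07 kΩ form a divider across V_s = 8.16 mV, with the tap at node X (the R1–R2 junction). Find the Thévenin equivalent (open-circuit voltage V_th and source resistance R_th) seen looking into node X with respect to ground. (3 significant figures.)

V_th ≈ 1.00 mV, R_th ≈ 1.82 kΩ

V_th is the unloaded tap voltage: V_s · R2/(R1+R2) = 8.16 × 0.1227 = 1.001 mV.
Zeroing V_s shorts the top of R1 to ground, so R_th = R1 ‖ R2 = 1.816 kΩ.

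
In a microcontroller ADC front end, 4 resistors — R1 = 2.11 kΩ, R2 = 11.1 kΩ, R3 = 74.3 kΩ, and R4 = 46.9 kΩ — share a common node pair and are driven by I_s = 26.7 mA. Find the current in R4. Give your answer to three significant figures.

I ≈ 0.951 mA

Conductances: ΣG = 1/2.11 + 1/11.1 + 1/74.3 + 1/46.9 = 0.5988 (1/kΩ).
Current divider: I(R4) = I_s · G_k/ΣG = 26.7 × (0.02132/0.5988) = 26.7 × 0.03561 = 0.9507 mA.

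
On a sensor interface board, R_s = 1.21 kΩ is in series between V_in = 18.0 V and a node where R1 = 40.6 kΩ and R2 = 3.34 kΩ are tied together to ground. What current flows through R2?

I ≈ 3.87 mA

Equivalent of the parallel group: R_p = 3.086 kΩ.
V_A = 18.0 × 3.086/4.296 = 12.93 V.
I(R2) = V_A / R2 = 12.93/3.34 = 3.871 mA.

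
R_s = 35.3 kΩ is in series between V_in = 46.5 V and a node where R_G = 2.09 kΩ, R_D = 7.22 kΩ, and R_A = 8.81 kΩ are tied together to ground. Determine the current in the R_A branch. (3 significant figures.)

Parallel bank: R_p = 1/(1/2.09 + 1/7.22 + 1/8.81) = 1.369 kΩ.
V_A = 46.5 × 1.369/36.67 = 1.736 V.
I(R_A) = V_A / R_A = 1.736/8.81 = 0.1970 mA.

I ≈ 0.197 mA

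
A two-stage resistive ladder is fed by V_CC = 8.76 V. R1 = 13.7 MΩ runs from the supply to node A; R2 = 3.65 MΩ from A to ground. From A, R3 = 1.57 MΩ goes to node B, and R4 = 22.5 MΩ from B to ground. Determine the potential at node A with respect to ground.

Looking into the second stage from A: R3 + R4 = 24.07 MΩ appears in parallel with R2.
R2 ‖ (R3+R4) = 3.169 MΩ.
First divider: V_A = V_CC · 3.169/(13.7 + 3.169) = 1.646 V.

V_A ≈ 1.65 V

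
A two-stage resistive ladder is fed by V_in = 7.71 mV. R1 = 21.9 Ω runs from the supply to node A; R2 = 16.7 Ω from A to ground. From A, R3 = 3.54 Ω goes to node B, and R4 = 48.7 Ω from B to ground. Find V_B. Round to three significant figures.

V_B ≈ 2.63 mV

Node A sees R2 in parallel with the series input of stage 2, R3 + R4 = 52.24 Ω.
R2 ‖ (R3+R4) = 12.65 Ω.
V_A = 7.71 × 12.65/(21.9 + 12.65) = 2.824 mV.
Stage 2 is unloaded, so V_B = V_A · R4/(R3+R4) = 2.824 × 48.7/52.24 = 2.632 mV.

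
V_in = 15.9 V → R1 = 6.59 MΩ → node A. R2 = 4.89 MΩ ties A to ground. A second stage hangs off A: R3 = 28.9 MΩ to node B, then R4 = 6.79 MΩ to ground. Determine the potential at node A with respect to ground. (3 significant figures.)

V_A ≈ 6.28 V

Looking into the second stage from A: R3 + R4 = 35.69 MΩ appears in parallel with R2.
R2 ‖ (R3+R4) = 4.301 MΩ.
V_A = 15.9 × 4.301/(6.59 + 4.301) = 6.279 V.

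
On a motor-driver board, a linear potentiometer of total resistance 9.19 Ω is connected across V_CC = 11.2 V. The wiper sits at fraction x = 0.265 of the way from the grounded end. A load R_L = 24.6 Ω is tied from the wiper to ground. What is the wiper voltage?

Lower segment x·R_p = 2.435 Ω; upper segment (1−x)·R_p = 6.755 Ω.
(x·R_p) ‖ R_L = 2.216 Ω.
V_out = 11.2 × 2.216/(6.755 + 2.216) = 2.767 V.

V_out ≈ 2.77 V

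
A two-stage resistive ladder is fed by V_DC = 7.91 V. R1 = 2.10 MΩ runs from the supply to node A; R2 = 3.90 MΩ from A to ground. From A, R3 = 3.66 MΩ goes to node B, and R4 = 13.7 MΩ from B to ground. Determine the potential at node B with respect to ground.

V_B ≈ 3.76 V

Node A sees R2 in parallel with the series input of stage 2, R3 + R4 = 17.36 MΩ.
R2 ‖ (R3+R4) = 3.185 MΩ.
So V_A = 7.91 × 0.6026 = 4.767 V.
V_B = V_A × 0.7892 = 3.762 V.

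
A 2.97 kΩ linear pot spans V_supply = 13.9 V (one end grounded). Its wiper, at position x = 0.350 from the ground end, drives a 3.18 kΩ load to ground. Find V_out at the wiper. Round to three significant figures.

Lower segment x·R_p = 1.040 kΩ; upper segment (1−x)·R_p = 1.931 kΩ.
(x·R_p) ‖ R_L = 0.7834 kΩ.
Loaded-divider output: V_out = 13.9 × 0.2887 = 4.012 V.
(Unloaded: V_out = x·V_supply = 4.87 V.)

V_out ≈ 4.01 V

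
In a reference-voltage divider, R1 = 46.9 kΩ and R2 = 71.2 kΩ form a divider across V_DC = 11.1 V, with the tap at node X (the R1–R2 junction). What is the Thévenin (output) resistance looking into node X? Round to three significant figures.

R_th ≈ 28.3 kΩ

Zeroing V_DC shorts the top of R1 to ground, so R_th = R1 ‖ R2 = 28.28 kΩ.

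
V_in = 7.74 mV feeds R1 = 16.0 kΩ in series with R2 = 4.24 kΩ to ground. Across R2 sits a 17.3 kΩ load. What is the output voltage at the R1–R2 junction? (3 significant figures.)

R2 ‖ R_L = (4.24 × 17.3)/(4.24 + 17.3) = 3.405 kΩ.
Then V_out = V_in · R2'/(R1 + R2') = 7.74 × 3.405/19.41 = 1.358 mV.

V_out ≈ 1.36 mV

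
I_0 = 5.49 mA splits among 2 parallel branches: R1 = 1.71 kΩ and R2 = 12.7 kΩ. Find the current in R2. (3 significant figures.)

For two parallel branches, I_k = I_0 · (other R)/(sum of R).
I(R2) = 5.49 × 1.71/(1.71 + 12.7) = 5.49 × 0.1187 = 0.6515 mA.

I ≈ 0.651 mA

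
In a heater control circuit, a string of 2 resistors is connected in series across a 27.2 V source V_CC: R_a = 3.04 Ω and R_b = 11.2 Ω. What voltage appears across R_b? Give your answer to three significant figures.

V ≈ 21.4 V

Total series resistance ΣR = 3.04 + 11.2 = 14.24 Ω.
Voltage divider: V = V_CC · (11.20 / 14.24) = 27.2 × 0.7865 = 21.39 V.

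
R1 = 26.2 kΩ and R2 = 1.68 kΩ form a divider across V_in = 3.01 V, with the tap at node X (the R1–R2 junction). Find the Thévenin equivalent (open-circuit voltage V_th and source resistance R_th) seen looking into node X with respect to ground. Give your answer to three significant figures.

With X open, the divider is unloaded: V_th = 3.01 × 1.68/27.88 = 0.1814 V.
Looking into X with the source shorted: R_th = R1·R2/(R1+R2) = 26.20 × 1.68/27.88 = 1.579 kΩ.

V_th ≈ 0.181 V, R_th ≈ 1.58 kΩ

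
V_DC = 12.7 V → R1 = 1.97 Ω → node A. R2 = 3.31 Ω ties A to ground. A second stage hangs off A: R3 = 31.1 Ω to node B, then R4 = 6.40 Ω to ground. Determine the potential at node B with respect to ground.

V_B ≈ 1.32 V

Node A sees R2 in parallel with the series input of stage 2, R3 + R4 = 37.50 Ω.
Effective lower resistance at A: R2 ‖ 37.50 = 3.042 Ω.
First divider: V_A = V_DC · 3.042/(1.97 + 3.042) = 7.708 V.
V_B = V_A × 0.1707 = 1.315 V.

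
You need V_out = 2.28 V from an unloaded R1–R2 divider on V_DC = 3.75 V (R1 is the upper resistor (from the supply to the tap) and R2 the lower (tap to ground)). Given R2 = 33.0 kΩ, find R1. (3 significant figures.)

V_out/V_DC = R2/(R1+R2) = 0.6080.
R1 = R2·(1/k − 1) = 33.0 × 0.6447 = 21.28 kΩ.

R1 ≈ 21.3 kΩ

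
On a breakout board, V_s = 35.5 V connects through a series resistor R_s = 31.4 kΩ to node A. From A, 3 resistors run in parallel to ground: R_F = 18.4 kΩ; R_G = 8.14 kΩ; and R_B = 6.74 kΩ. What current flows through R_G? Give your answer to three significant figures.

I ≈ 0.389 mA

Equivalent of the parallel group: R_p = 3.072 kΩ.
Node voltage V_A = V_s · R_p/(R_s + R_p) = 35.5 × 0.08910 = 3.163 V.
Branch current I = V_A/R_G = 3.163/8.14 = 0.3886 mA.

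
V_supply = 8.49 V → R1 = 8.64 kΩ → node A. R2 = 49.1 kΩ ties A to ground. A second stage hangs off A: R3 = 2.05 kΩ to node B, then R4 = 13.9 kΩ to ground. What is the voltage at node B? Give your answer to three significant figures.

V_B ≈ 4.31 V

Looking into the second stage from A: R3 + R4 = 15.95 kΩ appears in parallel with R2.
Effective lower resistance at A: R2 ‖ 15.95 = 12.04 kΩ.
V_A = 8.49 × 12.04/(8.64 + 12.04) = 4.943 V.
Stage 2 is unloaded, so V_B = V_A · R4/(R3+R4) = 4.943 × 13.9/15.95 = 4.307 V.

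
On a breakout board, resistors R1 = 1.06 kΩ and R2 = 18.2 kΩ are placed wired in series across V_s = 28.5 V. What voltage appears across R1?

Series total: ΣR = 1.06 + 18.2 = 19.26 kΩ.
Voltage divider: V = V_s · (1.060 / 19.26) = 28.5 × 0.05504 = 1.569 V.

V ≈ 1.57 V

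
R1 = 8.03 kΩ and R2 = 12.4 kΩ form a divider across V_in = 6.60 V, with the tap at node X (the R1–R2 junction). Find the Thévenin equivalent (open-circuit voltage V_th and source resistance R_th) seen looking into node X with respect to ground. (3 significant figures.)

Open-circuit (no load on X): V_th = V_in · R2/(R1 + R2) = 6.60 × 12.4/(8.030 + 12.4) = 4.006 V.
Zeroing V_in shorts the top of R1 to ground, so R_th = R1 ‖ R2 = 4.874 kΩ.

V_th ≈ 4.01 V, R_th ≈ 4.87 kΩ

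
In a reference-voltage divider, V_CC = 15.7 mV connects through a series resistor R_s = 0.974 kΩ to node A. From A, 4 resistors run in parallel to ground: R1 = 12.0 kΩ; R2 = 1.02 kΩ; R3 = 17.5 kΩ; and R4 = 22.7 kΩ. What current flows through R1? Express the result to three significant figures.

I ≈ 0.613 µA

Equivalent of the parallel group: R_p = 0.8584 kΩ.
V_A = 15.7 × 0.8584/1.832 = 7.355 mV.
Branch current I = V_A/R1 = 7.355/12.0 = 0.6129 µA.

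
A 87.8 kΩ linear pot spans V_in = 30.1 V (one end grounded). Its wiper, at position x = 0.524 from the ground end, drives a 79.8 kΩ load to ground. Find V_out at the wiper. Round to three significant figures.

Split the track: R_lower = x·R_p = 46.01 kΩ, R_upper = (1−x)·R_p = 41.79 kΩ.
Lower segment in parallel with the load: 46.01 ‖ 79.8 = 29.18 kΩ.
Then V_out = V_in · 29.18/(41.79 + 29.18) = 12.38 V.

V_out ≈ 12.4 V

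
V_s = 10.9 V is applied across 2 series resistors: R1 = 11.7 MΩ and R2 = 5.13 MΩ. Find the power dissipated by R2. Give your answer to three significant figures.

P ≈ 2.15 µW

Series current I = V_s/ΣR = 10.9/16.83 = 0.6477 µA.
P = I²R = 0.4195 × 5.13 = 2.152 µW.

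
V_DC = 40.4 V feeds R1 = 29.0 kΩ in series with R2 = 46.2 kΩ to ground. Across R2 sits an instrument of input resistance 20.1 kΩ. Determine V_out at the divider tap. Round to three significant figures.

V_out ≈ 13.2 V

First combine the lower leg with the load: R2 ‖ R_L = 14.01 kΩ.
Voltage divider with the loaded lower leg: V_out = 40.4 × 14.01/(29.0 + 14.01) = 40.4 × 0.3257 = 13.16 V.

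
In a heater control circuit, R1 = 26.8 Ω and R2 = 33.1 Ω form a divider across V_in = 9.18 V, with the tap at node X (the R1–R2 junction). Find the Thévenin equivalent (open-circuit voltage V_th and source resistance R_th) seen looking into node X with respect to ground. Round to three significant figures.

With X open, the divider is unloaded: V_th = 9.18 × 33.1/59.90 = 5.073 V.
Zeroing V_in shorts the top of R1 to ground, so R_th = R1 ‖ R2 = 14.81 Ω.

V_th ≈ 5.07 V, R_th ≈ 14.8 Ω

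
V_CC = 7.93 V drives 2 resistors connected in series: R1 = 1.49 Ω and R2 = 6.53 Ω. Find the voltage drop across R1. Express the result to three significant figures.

V ≈ 1.47 V

Series total: ΣR = 1.49 + 6.53 = 8.020 Ω.
By the voltage-divider rule, V = 7.93 × 1.490/8.020 = 1.473 V.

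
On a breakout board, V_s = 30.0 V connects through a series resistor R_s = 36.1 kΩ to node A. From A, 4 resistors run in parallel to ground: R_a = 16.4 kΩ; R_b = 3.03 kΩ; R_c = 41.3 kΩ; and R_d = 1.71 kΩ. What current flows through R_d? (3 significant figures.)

I ≈ 0.473 mA

Parallel bank: R_p = 1/(1/16.4 + 1/3.03 + 1/41.3 + 1/1.71) = 1.000 kΩ.
V_A = 30.0 × 1.000/37.10 = 0.8086 V.
I(R_d) = V_A / R_d = 0.8086/1.71 = 0.4729 mA.
(Equivalently: I_total = 0.8086 mA, then current-divider fraction G_k/ΣG = 0.5848.)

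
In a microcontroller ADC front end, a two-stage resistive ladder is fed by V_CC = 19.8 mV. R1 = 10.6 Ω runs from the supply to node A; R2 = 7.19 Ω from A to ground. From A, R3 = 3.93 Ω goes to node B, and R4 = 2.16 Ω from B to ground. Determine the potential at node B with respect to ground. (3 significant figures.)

The second stage (R3 + R4 = 6.090 Ω) loads node A in parallel with R2.
Effective lower resistance at A: R2 ‖ 6.090 = 3.297 Ω.
First divider: V_A = V_CC · 3.297/(10.6 + 3.297) = 4.698 mV.
Then the unloaded second divider: V_B = V_A × R4/(R3+R4) = 4.698 × 0.3547 = 1.666 mV.

V_B ≈ 1.67 mV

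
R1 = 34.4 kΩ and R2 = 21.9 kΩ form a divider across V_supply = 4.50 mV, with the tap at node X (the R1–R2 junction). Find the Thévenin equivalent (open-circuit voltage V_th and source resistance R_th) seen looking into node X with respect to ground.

Open-circuit (no load on X): V_th = V_supply · R2/(R1 + R2) = 4.50 × 21.9/(34.40 + 21.9) = 1.750 mV.
Looking into X with the source shorted: R_th = R1·R2/(R1+R2) = 34.40 × 21.9/56.30 = 13.38 kΩ.

V_th ≈ 1.75 mV, R_th ≈ 13.4 kΩ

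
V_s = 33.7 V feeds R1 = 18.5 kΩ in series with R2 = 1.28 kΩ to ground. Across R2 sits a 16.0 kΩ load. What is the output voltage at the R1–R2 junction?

V_out ≈ 2.03 V

The load sits in parallel with R2, giving an effective lower resistance R2' = R2·R_L/(R2+R_L) = 1.185 kΩ.
Now apply the divider: V_out = 33.7 × 0.06021 = 2.029 V.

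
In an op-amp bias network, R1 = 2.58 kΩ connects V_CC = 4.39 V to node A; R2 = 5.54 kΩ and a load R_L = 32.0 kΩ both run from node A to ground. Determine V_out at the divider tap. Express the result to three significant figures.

The load sits in parallel with R2, giving an effective lower resistance R2' = R2·R_L/(R2+R_L) = 4.722 kΩ.
Now apply the divider: V_out = 4.39 × 0.6467 = 2.839 V.

V_out ≈ 2.84 V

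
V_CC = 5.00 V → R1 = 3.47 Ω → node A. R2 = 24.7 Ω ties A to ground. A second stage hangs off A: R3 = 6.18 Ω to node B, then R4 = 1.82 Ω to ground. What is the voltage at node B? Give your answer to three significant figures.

V_B ≈ 0.723 V

Node A sees R2 in parallel with the series input of stage 2, R3 + R4 = 8.000 Ω.
R2 ‖ (R3+R4) = 6.043 Ω.
First divider: V_A = V_CC · 6.043/(3.47 + 6.043) = 3.176 V.
Then the unloaded second divider: V_B = V_A × R4/(R3+R4) = 3.176 × 0.2275 = 0.7226 V.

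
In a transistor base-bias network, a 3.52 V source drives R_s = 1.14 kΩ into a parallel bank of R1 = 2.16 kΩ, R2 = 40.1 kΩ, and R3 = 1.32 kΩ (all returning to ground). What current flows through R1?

I ≈ 0.673 mA

Parallel bank: R_p = 1/(1/2.16 + 1/40.1 + 1/1.32) = 0.8029 kΩ.
Node voltage V_A = V_s · R_p/(R_s + R_p) = 3.52 × 0.4132 = 1.455 V.
I(R1) = V_A / R1 = 1.455/2.16 = 0.6734 mA.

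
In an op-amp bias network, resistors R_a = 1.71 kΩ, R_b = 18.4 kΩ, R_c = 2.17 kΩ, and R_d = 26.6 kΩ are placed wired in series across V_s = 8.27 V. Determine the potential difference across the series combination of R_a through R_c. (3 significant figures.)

V ≈ 3.77 V

Total series resistance ΣR = 1.71 + 18.4 + 2.17 + 26.6 = 48.88 kΩ.
R_{R_a..R_c} = 1.71 + 18.4 + 2.17 = 22.28 kΩ.
By the voltage-divider rule, V = 8.27 × 22.28/48.88 = 3.770 V.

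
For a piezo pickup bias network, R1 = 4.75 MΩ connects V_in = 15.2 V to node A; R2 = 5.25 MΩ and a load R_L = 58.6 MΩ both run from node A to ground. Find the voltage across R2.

First combine the lower leg with the load: R2 ‖ R_L = 4.818 MΩ.
Now apply the divider: V_out = 15.2 × 0.5036 = 7.654 V.

V_out ≈ 7.65 V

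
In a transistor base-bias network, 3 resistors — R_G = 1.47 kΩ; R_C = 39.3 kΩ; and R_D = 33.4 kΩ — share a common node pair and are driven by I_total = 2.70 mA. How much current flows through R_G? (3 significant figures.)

Total conductance ΣG = 1/1.47 + 1/39.3 + 1/33.4 = 0.7357 (units of 1/kΩ).
R_G takes the fraction G_k/ΣG = 0.6803/0.7357 = 0.9247, so I = 2.70 × 0.9247 = 2.497 mA.

I ≈ 2.50 mA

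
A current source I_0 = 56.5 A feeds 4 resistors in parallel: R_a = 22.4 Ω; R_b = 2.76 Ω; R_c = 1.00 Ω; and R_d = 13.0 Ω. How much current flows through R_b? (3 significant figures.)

I ≈ 13.8 A

Conductances: ΣG = 1/22.4 + 1/2.76 + 1/1.00 + 1/13.0 = 1.484 (1/Ω).
By the current-divider rule, I = I_0 · G_k/ΣG = 56.5 × 0.2442 = 13.80 A.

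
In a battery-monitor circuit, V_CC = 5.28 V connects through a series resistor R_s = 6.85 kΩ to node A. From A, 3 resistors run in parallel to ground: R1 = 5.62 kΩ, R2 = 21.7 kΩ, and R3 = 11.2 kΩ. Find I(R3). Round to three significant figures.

I ≈ 0.150 mA

Parallel bank: R_p = 1/(1/5.62 + 1/21.7 + 1/11.2) = 3.192 kΩ.
V_A by voltage divider: V_A = 5.28 × 3.192/(6.85 + 3.192) = 1.678 V.
Branch current I = V_A/R3 = 1.678/11.2 = 0.1498 mA.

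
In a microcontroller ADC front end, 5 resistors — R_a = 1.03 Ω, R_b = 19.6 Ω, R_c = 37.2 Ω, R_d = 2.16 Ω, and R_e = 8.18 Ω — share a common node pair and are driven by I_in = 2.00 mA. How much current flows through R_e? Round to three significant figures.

ΣG = 1/1.03 + 1/19.6 + 1/37.2 + 1/2.16 + 1/8.18 = 1.634.
R_e takes the fraction G_k/ΣG = 0.1222/1.634 = 0.07482, so I = 2.00 × 0.07482 = 0.1496 mA.

I ≈ 0.150 mA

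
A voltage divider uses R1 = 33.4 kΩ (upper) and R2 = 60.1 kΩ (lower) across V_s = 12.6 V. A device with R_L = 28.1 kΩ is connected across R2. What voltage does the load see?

V_out ≈ 4.59 V

The load sits in parallel with R2, giving an effective lower resistance R2' = R2·R_L/(R2+R_L) = 19.15 kΩ.
Now apply the divider: V_out = 12.6 × 0.3644 = 4.591 V.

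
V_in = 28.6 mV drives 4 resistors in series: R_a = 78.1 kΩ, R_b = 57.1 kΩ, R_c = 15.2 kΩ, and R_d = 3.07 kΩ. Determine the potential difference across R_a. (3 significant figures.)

V ≈ 14.6 mV

ΣR = 78.1 + 57.1 + 15.2 + 3.07 = 153.5 kΩ.
Voltage divider: V = V_in · (78.10 / 153.5) = 28.6 × 0.5089 = 14.55 mV.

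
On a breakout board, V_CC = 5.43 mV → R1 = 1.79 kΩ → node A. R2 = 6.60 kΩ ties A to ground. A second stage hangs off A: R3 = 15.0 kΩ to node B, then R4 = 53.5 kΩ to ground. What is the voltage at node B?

The second stage (R3 + R4 = 68.50 kΩ) loads node A in parallel with R2.
R2 ‖ (R3+R4) = 6.020 kΩ.
So V_A = 5.43 × 0.7708 = 4.185 mV.
Stage 2 is unloaded, so V_B = V_A · R4/(R3+R4) = 4.185 × 53.5/68.50 = 3.269 mV.

V_B ≈ 3.27 mV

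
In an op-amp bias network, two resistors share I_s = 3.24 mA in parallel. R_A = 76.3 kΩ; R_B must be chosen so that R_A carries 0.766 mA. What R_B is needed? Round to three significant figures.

Two-branch current divider: I_A = I_s · R_B/(R_A + R_B).
With f = 0.2364, R_B = R_A · f/(1−f) = 76.3 × 0.3096 = 23.62 kΩ.

R_B ≈ 23.6 kΩ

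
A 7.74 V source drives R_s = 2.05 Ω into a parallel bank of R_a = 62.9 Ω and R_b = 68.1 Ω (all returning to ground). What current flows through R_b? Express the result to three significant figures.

I ≈ 0.107 A

Parallel bank: R_p = 1/(1/62.9 + 1/68.1) = 32.70 Ω.
V_A by voltage divider: V_A = 7.74 × 32.70/(2.05 + 32.70) = 7.283 V.
I(R_b) = V_A / R_b = 7.283/68.1 = 0.1070 A.
(Check via current divider: I_total = 0.2227 A; share G_k/ΣG = 0.4802 → same result.)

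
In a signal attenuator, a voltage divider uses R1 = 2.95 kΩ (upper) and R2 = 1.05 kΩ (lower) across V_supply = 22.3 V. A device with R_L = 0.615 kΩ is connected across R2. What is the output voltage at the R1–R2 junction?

R2 ‖ R_L = (1.05 × 0.615)/(1.05 + 0.615) = 0.3878 kΩ.
Then V_out = V_supply · R2'/(R1 + R2') = 22.3 × 0.3878/3.338 = 2.591 V.
(Unloaded it would be 5.85 V; the load pulls it down.)

V_out ≈ 2.59 V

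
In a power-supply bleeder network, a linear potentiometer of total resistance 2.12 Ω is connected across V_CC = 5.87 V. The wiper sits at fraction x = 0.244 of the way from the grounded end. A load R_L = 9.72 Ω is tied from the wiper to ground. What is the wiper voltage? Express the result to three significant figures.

V_out ≈ 1.38 V

The pot divides into 1.603 Ω above the wiper and 0.5173 Ω below.
(x·R_p) ‖ R_L = 0.4911 Ω.
Then V_out = V_CC · 0.4911/(1.603 + 0.4911) = 1.377 V.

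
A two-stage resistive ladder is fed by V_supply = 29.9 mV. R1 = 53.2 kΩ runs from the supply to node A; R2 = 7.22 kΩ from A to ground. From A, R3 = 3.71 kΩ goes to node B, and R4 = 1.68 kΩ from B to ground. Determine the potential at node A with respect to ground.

V_A ≈ 1.64 mV

The second stage (R3 + R4 = 5.390 kΩ) loads node A in parallel with R2.
R2 ‖ (R3+R4) = 3.086 kΩ.
So V_A = 29.9 × 0.05483 = 1.639 mV.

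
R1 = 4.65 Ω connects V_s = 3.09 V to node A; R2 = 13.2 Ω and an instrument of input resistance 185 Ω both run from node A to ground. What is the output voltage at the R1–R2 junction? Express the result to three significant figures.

R2 ‖ R_L = (13.2 × 185)/(13.2 + 185) = 12.32 Ω.
Voltage divider with the loaded lower leg: V_out = 3.09 × 12.32/(4.65 + 12.32) = 3.09 × 0.7260 = 2.243 V.
(Unloaded it would be 2.29 V; the load pulls it down.)

V_out ≈ 2.24 V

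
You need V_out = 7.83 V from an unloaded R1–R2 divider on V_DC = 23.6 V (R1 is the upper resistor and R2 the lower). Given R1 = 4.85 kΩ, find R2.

The divider ratio is R2/(R1+R2) = 7.83/23.6 = 0.3318.
Rearranging, R2 = R1·k/(1−k) = 4.85 × 0.4965 = 2.408 kΩ.

R2 ≈ 2.41 kΩ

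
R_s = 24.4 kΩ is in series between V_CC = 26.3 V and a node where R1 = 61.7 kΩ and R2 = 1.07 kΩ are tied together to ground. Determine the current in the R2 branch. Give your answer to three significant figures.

Combine the parallel branches: R_p = (1/61.7 + 1/1.07)⁻¹ = 1.052 kΩ.
Node voltage V_A = V_CC · R_p/(R_s + R_p) = 26.3 × 0.04132 = 1.087 V.
Branch current I = V_A/R2 = 1.087/1.07 = 1.016 mA.
(Check via current divider: I_total = 1.033 mA; share G_k/ΣG = 0.9830 → same result.)

I ≈ 1.02 mA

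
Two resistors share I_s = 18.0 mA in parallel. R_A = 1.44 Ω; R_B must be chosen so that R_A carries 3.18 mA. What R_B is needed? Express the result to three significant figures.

R_B ≈ 0.309 Ω

Two-branch current divider: I_A = I_s · R_B/(R_A + R_B).
With f = 0.1767, R_B = R_A · f/(1−f) = 1.44 × 0.2146 = 0.3090 Ω.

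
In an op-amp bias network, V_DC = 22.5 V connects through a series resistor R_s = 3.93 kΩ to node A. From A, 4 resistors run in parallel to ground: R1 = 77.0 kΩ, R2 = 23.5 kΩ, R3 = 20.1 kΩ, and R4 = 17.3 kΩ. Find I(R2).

I ≈ 0.583 mA

Parallel bank: R_p = 1/(1/77.0 + 1/23.5 + 1/20.1 + 1/17.3) = 6.131 kΩ.
Node voltage V_A = V_DC · R_p/(R_s + R_p) = 22.5 × 0.6094 = 13.71 V.
Branch current I = V_A/R2 = 13.71/23.5 = 0.5835 mA.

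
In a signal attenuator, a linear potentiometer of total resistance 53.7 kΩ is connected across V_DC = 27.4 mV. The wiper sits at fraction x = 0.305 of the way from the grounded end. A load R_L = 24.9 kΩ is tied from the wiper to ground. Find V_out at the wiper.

V_out ≈ 5.74 mV

The pot divides into 37.32 kΩ above the wiper and 16.38 kΩ below.
(x·R_p) ‖ R_L = 9.880 kΩ.
Then V_out = V_DC · 9.880/(37.32 + 9.880) = 5.735 mV.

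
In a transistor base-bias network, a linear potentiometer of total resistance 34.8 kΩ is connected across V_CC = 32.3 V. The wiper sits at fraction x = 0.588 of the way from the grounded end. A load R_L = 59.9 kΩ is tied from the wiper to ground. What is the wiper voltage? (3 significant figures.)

Lower segment x·R_p = 20.46 kΩ; upper segment (1−x)·R_p = 14.34 kΩ.
Lower segment in parallel with the load: 20.46 ‖ 59.9 = 15.25 kΩ.
Then V_out = V_CC · 15.25/(14.34 + 15.25) = 16.65 V.

V_out ≈ 16.6 V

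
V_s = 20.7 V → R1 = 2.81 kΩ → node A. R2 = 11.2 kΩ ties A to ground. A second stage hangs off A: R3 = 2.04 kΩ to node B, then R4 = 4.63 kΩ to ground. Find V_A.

The second stage (R3 + R4 = 6.670 kΩ) loads node A in parallel with R2.
Effective lower resistance at A: R2 ‖ 6.670 = 4.180 kΩ.
So V_A = 20.7 × 0.5980 = 12.38 V.

V_A ≈ 12.4 V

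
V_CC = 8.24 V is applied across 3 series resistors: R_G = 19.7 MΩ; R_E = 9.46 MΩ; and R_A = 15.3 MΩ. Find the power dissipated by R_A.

P ≈ 0.526 µW

Series current I = V_CC/ΣR = 8.24/44.46 = 0.1853 µA.
P = I²R = 0.03435 × 15.3 = 0.5255 µW.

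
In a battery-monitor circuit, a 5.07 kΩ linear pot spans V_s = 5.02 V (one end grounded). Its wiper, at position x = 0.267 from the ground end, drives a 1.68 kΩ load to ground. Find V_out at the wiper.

V_out ≈ 0.843 V

Split the track: R_lower = x·R_p = 1.354 kΩ, R_upper = (1−x)·R_p = 3.716 kΩ.
R_L loads the lower segment: effective lower R = 0.7496 kΩ.
Then V_out = V_s · 0.7496/(3.716 + 0.7496) = 0.8426 V.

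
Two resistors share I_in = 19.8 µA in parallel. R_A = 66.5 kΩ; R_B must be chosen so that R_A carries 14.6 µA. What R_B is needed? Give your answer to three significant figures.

R_B ≈ 187 kΩ

Two-branch current divider: I_A = I_in · R_B/(R_A + R_B).
With f = 0.7374, R_B = R_A · f/(1−f) = 66.5 × 2.808 = 186.7 kΩ.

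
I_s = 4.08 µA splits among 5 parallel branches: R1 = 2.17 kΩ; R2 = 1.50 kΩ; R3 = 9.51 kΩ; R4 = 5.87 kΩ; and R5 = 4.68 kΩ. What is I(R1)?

I ≈ 1.16 µA

Total conductance ΣG = 1/2.17 + 1/1.50 + 1/9.51 + 1/5.87 + 1/4.68 = 1.617 (units of 1/kΩ).
R1 takes the fraction G_k/ΣG = 0.4608/1.617 = 0.2850, so I = 4.08 × 0.2850 = 1.163 µA.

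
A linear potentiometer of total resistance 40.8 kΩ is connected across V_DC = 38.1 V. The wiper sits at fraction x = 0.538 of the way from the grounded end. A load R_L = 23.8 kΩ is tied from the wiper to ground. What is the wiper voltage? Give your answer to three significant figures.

Lower segment x·R_p = 21.95 kΩ; upper segment (1−x)·R_p = 18.85 kΩ.
R_L loads the lower segment: effective lower R = 11.42 kΩ.
Then V_out = V_DC · 11.42/(18.85 + 11.42) = 14.37 V.
(Unloaded: V_out = x·V_DC = 20.5 V.)

V_out ≈ 14.4 V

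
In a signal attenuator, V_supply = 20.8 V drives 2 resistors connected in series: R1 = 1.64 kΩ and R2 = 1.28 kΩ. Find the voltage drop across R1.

Total series resistance ΣR = 1.64 + 1.28 = 2.920 kΩ.
V = V_supply · R/ΣR = 20.8 × 0.5616 = 11.68 V.

V ≈ 11.7 V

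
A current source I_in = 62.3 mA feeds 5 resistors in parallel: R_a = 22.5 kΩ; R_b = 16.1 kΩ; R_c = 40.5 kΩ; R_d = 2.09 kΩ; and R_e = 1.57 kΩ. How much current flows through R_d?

Total conductance ΣG = 1/22.5 + 1/16.1 + 1/40.5 + 1/2.09 + 1/1.57 = 1.247 (units of 1/kΩ).
Current divider: I(R_d) = I_in · G_k/ΣG = 62.3 × (0.4785/1.247) = 62.3 × 0.3838 = 23.91 mA.

I ≈ 23.9 mA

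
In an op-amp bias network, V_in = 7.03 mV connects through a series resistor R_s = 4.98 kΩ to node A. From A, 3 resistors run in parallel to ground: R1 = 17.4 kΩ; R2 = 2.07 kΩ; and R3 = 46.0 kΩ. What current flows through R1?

Equivalent of the parallel group: R_p = 1.778 kΩ.
V_A = 7.03 × 1.778/6.758 = 1.850 mV.
Branch current I = V_A/R1 = 1.850/17.4 = 0.1063 µA.
(Equivalently: I_total = 1.040 µA, then current-divider fraction G_k/ΣG = 0.1022.)

I ≈ 0.106 µA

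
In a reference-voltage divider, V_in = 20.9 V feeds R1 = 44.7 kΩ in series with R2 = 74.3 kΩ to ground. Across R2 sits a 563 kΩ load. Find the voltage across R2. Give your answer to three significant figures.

V_out ≈ 12.4 V

The load sits in parallel with R2, giving an effective lower resistance R2' = R2·R_L/(R2+R_L) = 65.64 kΩ.
Now apply the divider: V_out = 20.9 × 0.5949 = 12.43 V.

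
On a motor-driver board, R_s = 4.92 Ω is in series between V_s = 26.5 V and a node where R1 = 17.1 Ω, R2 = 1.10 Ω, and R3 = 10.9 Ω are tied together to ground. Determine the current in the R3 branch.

Equivalent of the parallel group: R_p = 0.9440 Ω.
V_A by voltage divider: V_A = 26.5 × 0.9440/(4.92 + 0.9440) = 4.266 V.
I(R3) = V_A / R3 = 4.266/10.9 = 0.3914 A.

I ≈ 0.391 A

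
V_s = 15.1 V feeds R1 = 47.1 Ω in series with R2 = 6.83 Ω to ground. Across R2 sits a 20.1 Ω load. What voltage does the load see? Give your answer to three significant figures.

R2 ‖ R_L = (6.83 × 20.1)/(6.83 + 20.1) = 5.098 Ω.
Voltage divider with the loaded lower leg: V_out = 15.1 × 5.098/(47.1 + 5.098) = 15.1 × 0.09766 = 1.475 V.
(Unloaded it would be 1.91 V; the load pulls it down.)

V_out ≈ 1.47 V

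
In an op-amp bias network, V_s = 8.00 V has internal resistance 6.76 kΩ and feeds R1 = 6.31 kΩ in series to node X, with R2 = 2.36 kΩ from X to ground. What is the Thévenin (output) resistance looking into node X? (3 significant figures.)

R1' = 6.76 + 6.31 = 13.07 kΩ (source resistance + R1).
Zeroing V_s shorts the top of R1' to ground, so R_th = R1' ‖ R2 = 1.999 kΩ.

R_th ≈ 2.00 kΩ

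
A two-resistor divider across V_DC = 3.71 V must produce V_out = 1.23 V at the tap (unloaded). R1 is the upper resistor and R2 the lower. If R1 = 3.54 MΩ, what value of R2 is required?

R2 ≈ 1.76 MΩ

The divider ratio is R2/(R1+R2) = 1.23/3.71 = 0.3315.
Rearranging, R2 = R1·k/(1−k) = 3.54 × 0.4960 = 1.756 MΩ.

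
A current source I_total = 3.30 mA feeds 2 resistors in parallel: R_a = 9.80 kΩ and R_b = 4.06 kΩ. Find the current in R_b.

Two-branch current divider: I_k = I_total · R_other/(R_1 + R_2).
So I = 3.30 × 9.80/13.86 = 2.333 mA.

I ≈ 2.33 mA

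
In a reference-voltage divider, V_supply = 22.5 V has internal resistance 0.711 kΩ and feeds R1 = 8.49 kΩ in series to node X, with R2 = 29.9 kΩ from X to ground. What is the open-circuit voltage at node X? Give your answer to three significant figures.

R1' = 0.711 + 8.49 = 9.201 kΩ (source resistance + R1).
With X open, the divider is unloaded: V_th = 22.5 × 29.9/39.10 = 17.21 V.

V_th ≈ 17.2 V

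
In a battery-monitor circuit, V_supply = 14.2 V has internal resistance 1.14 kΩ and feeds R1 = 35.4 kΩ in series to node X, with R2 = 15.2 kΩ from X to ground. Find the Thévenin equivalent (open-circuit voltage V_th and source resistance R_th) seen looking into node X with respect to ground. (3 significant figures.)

V_th ≈ 4.17 V, R_th ≈ 10.7 kΩ

R1' = 1.14 + 35.4 = 36.54 kΩ (source resistance + R1).
V_th is the unloaded tap voltage: V_supply · R2/(R1'+R2) = 14.2 × 0.2938 = 4.172 V.
Looking into X with the source shorted: R_th = R1'·R2/(R1'+R2) = 36.54 × 15.2/51.74 = 10.73 kΩ.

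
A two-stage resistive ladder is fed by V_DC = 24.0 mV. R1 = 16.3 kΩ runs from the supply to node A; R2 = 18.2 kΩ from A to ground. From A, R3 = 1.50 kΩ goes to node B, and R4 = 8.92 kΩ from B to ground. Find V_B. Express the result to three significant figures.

Looking into the second stage from A: R3 + R4 = 10.42 kΩ appears in parallel with R2.
Effective lower resistance at A: R2 ‖ 10.42 = 6.626 kΩ.
V_A = 24.0 × 6.626/(16.3 + 6.626) = 6.937 mV.
Then the unloaded second divider: V_B = V_A × R4/(R3+R4) = 6.937 × 0.8560 = 5.938 mV.

V_B ≈ 5.94 mV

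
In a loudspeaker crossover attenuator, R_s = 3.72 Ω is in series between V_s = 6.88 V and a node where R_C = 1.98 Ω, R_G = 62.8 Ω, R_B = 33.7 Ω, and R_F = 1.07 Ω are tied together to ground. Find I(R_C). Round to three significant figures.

Equivalent of the parallel group: R_p = 0.6733 Ω.
V_A = 6.88 × 0.6733/4.393 = 1.054 V.
I(R_C) = V_A / R_C = 1.054/1.98 = 0.5325 A.

I ≈ 0.533 A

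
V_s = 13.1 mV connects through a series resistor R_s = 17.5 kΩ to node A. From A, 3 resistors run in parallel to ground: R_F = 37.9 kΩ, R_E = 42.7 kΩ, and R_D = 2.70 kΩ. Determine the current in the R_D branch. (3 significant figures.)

I ≈ 0.581 µA

Equivalent of the parallel group: R_p = 2.380 kΩ.
Node voltage V_A = V_s · R_p/(R_s + R_p) = 13.1 × 0.1197 = 1.568 mV.
I(R_D) = V_A / R_D = 1.568/2.70 = 0.5808 µA.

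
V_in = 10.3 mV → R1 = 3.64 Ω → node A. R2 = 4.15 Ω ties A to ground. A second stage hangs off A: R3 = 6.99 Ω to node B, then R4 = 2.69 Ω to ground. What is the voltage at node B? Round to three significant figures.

V_B ≈ 1.27 mV

Node A sees R2 in parallel with the series input of stage 2, R3 + R4 = 9.680 Ω.
Effective lower resistance at A: R2 ‖ 9.680 = 2.905 Ω.
V_A = 10.3 × 2.905/(3.64 + 2.905) = 4.571 mV.
Stage 2 is unloaded, so V_B = V_A · R4/(R3+R4) = 4.571 × 2.69/9.680 = 1.270 mV.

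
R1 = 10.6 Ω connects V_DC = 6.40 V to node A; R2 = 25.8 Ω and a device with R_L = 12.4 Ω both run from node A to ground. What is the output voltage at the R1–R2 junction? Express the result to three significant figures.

R2 ‖ R_L = (25.8 × 12.4)/(25.8 + 12.4) = 8.375 Ω.
Now apply the divider: V_out = 6.40 × 0.4414 = 2.825 V.

V_out ≈ 2.82 V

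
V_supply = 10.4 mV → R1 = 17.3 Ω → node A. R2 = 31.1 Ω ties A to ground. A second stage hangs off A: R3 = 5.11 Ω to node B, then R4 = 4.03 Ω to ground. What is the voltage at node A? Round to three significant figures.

Node A sees R2 in parallel with the series input of stage 2, R3 + R4 = 9.140 Ω.
R2 ‖ (R3+R4) = 7.064 Ω.
So V_A = 10.4 × 0.2899 = 3.015 mV.

V_A ≈ 3.02 mV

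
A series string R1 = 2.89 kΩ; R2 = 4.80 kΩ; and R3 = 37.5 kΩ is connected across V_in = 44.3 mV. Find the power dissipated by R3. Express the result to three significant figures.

P ≈ 36.0 nW

ΣR = 45.19 kΩ → I = 44.3/45.19 = 0.9803 µA.
P = I²R = 0.9610 × 37.5 = 36.04 nW.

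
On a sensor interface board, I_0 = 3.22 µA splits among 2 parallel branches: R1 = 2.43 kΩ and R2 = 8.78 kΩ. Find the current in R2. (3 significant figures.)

For two parallel branches, I_k = I_0 · (other R)/(sum of R).
So I = 3.22 × 2.43/11.21 = 0.6980 µA.

I ≈ 0.698 µA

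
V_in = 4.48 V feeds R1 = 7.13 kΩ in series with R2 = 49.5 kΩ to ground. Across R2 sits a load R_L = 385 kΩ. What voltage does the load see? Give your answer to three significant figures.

The load sits in parallel with R2, giving an effective lower resistance R2' = R2·R_L/(R2+R_L) = 43.86 kΩ.
Then V_out = V_in · R2'/(R1 + R2') = 4.48 × 43.86/50.99 = 3.854 V.
(Unloaded it would be 3.92 V; the load pulls it down.)

V_out ≈ 3.85 V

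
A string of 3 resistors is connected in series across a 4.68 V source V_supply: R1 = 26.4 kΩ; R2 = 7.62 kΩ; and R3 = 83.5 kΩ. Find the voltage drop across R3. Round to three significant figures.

Total series resistance ΣR = 26.4 + 7.62 + 83.5 = 117.5 kΩ.
Voltage divider: V = V_supply · (83.50 / 117.5) = 4.68 × 0.7105 = 3.325 V.

V ≈ 3.33 V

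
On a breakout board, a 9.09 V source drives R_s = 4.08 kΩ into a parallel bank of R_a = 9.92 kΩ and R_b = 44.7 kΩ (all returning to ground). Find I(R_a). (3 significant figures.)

Equivalent of the parallel group: R_p = 8.118 kΩ.
V_A = 9.09 × 8.118/12.20 = 6.050 V.
Branch current I = V_A/R_a = 6.050/9.92 = 0.6098 mA.

I ≈ 0.610 mA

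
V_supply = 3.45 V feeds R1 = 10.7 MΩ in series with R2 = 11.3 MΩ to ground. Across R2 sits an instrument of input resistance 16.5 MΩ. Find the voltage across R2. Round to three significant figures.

V_out ≈ 1.33 V

R2 ‖ R_L = (11.3 × 16.5)/(11.3 + 16.5) = 6.707 MΩ.
Then V_out = V_supply · R2'/(R1 + R2') = 3.45 × 6.707/17.41 = 1.329 V.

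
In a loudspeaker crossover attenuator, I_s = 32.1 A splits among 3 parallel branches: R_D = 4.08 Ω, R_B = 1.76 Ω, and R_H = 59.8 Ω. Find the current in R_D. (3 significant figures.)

Total conductance ΣG = 1/4.08 + 1/1.76 + 1/59.8 = 0.8300 (units of 1/Ω).
R_D takes the fraction G_k/ΣG = 0.2451/0.8300 = 0.2953, so I = 32.1 × 0.2953 = 9.479 A.

I ≈ 9.48 A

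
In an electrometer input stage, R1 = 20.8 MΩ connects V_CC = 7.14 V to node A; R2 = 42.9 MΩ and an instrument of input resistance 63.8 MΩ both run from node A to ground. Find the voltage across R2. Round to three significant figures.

V_out ≈ 3.94 V

The load sits in parallel with R2, giving an effective lower resistance R2' = R2·R_L/(R2+R_L) = 25.65 MΩ.
Voltage divider with the loaded lower leg: V_out = 7.14 × 25.65/(20.8 + 25.65) = 7.14 × 0.5522 = 3.943 V.
(Unloaded it would be 4.81 V; the load pulls it down.)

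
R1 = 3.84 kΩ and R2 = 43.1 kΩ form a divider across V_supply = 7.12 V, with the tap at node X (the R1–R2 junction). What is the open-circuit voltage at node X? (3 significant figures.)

With X open, the divider is unloaded: V_th = 7.12 × 43.1/46.94 = 6.538 V.

V_th ≈ 6.54 V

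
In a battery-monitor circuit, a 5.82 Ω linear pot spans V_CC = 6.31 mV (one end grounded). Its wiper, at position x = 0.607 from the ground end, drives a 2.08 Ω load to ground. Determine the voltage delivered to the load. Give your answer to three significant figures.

The pot divides into 2.287 Ω above the wiper and 3.533 Ω below.
R_L loads the lower segment: effective lower R = 1.309 Ω.
Loaded-divider output: V_out = 6.31 × 0.3640 = 2.297 mV.
(Unloaded: V_out = x·V_CC = 3.83 mV.)

V_out ≈ 2.30 mV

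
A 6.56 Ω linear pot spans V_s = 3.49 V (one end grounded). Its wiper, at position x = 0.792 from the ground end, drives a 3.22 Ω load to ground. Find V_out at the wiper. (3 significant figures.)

Lower segment x·R_p = 5.196 Ω; upper segment (1−x)·R_p = 1.364 Ω.
R_L loads the lower segment: effective lower R = 1.988 Ω.
V_out = 3.49 × 1.988/(1.364 + 1.988) = 2.070 V.
(Unloaded: V_out = x·V_s = 2.76 V.)

V_out ≈ 2.07 V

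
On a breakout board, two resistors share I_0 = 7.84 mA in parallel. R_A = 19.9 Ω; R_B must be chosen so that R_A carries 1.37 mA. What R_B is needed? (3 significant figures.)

R_B ≈ 4.21 Ω

The fraction through R_A equals R_B/(R_A+R_B).
With f = 0.1747, R_B = R_A · f/(1−f) = 19.9 × 0.2117 = 4.214 Ω.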